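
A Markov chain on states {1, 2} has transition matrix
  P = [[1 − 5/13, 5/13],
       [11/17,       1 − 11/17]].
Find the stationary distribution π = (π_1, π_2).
π_1 = 143/228, π_2 = 85/228

Solve πP = π with π_1 + π_2 = 1. From πP = π: π_1 · (1 − 5/13) + π_2 · 11/17 = π_1 ⇒ π_2 · 11/17 = π_1 · 5/13 ⇒ π_2/π_1 = (5/13)/(11/17) = 85/143. Together with π_1 + π_2 = 1:
  π_1 = (11/17)/(5/13 + 11/17) = (11/17)/(228/221) = 143/228,
  π_2 = (5/13)/(5/13 + 11/17) = (5/13)/(228/221) = 85/228.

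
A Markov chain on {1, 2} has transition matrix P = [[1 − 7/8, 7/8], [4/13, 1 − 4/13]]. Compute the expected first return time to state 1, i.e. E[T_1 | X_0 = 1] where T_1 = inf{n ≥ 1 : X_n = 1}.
E[T_1 | X_0 = 1] = 1/π_1 = 123/32

For an irreducible recurrent Markov chain with stationary distribution π, E[T_i | X_0 = i] = 1/π_i (Kac's formula). Here π_1 = (4/13)/(7/8 + 4/13) = (4/13)/(123/104) = 32/123, so E[T_1 | X_0 = 1] = 1/π_1 = (7/8 + 4/13)/(4/13) = (123/104)/(4/13) = 123/32.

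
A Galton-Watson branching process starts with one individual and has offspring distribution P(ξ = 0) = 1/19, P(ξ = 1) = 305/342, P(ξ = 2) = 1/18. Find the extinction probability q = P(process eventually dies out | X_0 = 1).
q = 18/19

The pgf is f(s) = 1/19 + 305/342·s + 1/18·s². The extinction probability q is the smallest fixed point of f in [0, 1]. Setting s = f(s):
  1/18·s² + (305/342 − 1)·s + 1/19 = 0
  1/18·s² − (1/19 + 1/18)·s + 1/19 = 0
which factors as (s − 1)·(1/18·s − 1/19) = 0, giving roots s = 1 and s = (1/19)/(1/18) = 18/19.
Mean offspring μ = 305/342 + 2·1/18 = 343/342 > 1 (supercritical), so q < 1. The extinction probability is the smaller root: q = (1/19)/(1/18) = 18/19.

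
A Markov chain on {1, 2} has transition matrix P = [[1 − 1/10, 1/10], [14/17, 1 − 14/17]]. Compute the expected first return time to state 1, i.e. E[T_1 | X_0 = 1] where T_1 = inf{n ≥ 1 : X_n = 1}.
E[T_1 | X_0 = 1] = 1/π_1 = 157/140

For an irreducible recurrent Markov chain with stationary distribution π, E[T_i | X_0 = i] = 1/π_i (Kac's formula). Here π_1 = (14/17)/(1/10 + 14/17) = (14/17)/(157/170) = 140/157, so E[T_1 | X_0 = 1] = 1/π_1 = (1/10 + 14/17)/(14/17) = (157/170)/(14/17) = 157/140.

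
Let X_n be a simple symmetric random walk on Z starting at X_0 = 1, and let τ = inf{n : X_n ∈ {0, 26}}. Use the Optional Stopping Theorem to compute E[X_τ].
E[X_τ] = 1

X_n is a martingale and τ is a bounded-mean stopping time (indeed τ is finite a.s. with bounded expectation since the walk is in a bounded region). By the OST, E[X_τ] = E[X_0] = 1. Equivalently: E[X_τ] = 26 · P(hit 26 first) + 0 · P(hit 0 first) = 26 · (1/26) = 1.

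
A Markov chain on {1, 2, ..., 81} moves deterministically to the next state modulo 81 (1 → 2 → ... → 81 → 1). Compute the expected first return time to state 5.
E[T_5 | X_0 = 5] = 81

The chain cycles deterministically, so starting at state 5 it returns in exactly 81 steps. Equivalently, the stationary distribution is uniform π_j = 1/81 for every state j, so by Kac's formula E[T_5] = 1/π_5 = 81.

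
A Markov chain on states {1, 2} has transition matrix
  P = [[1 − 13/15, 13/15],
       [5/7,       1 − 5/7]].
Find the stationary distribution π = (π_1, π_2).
π_1 = 75/166, π_2 = 91/166

Solve πP = π with π_1 + π_2 = 1. From πP = π: π_1 · (1 − 13/15) + π_2 · 5/7 = π_1 ⇒ π_2 · 5/7 = π_1 · 13/15 ⇒ π_2/π_1 = (13/15)/(5/7) = 91/75. Together with π_1 + π_2 = 1:
  π_1 = (5/7)/(13/15 + 5/7) = (5/7)/(166/105) = 75/166,
  π_2 = (13/15)/(13/15 + 5/7) = (13/15)/(166/105) = 91/166.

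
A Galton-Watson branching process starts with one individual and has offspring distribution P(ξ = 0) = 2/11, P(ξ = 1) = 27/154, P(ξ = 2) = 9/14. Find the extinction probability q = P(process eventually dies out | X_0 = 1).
q = 28/99

The pgf is f(s) = 2/11 + 27/154·s + 9/14·s². The extinction probability q is the smallest fixed point of f in [0, 1]. Setting s = f(s):
  9/14·s² + (27/154 − 1)·s + 2/11 = 0
  9/14·s² − (2/11 + 9/14)·s + 2/11 = 0
which factors as (s − 1)·(9/14·s − 2/11) = 0, giving roots s = 1 and s = (2/11)/(9/14) = 28/99.
Mean offspring μ = 27/154 + 2·9/14 = 225/154 > 1 (supercritical), so q < 1. The extinction probability is the smaller root: q = (2/11)/(9/14) = 28/99.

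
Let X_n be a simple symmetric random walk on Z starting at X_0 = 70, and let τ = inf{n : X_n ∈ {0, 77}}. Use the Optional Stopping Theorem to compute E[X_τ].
E[X_τ] = 70

X_n is a martingale and τ is a bounded-mean stopping time (indeed τ is finite a.s. with bounded expectation since the walk is in a bounded region). By the OST, E[X_τ] = E[X_0] = 70. Equivalently: E[X_τ] = 77 · P(hit 77 first) + 0 · P(hit 0 first) = 77 · (70/77) = 70.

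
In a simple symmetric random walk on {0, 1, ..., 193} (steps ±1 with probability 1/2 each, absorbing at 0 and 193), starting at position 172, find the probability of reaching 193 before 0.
P(hit 193 before 0) = 172/193

Let u_k = P(hit 193 before 0 | start at k). Then u_0 = 0, u_193 = 1, and u_k = u_{k-1}/2 + u_{k+1}/2 for 1 ≤ k ≤ 192. This harmonic recurrence is solved by u_k = k/193, giving u_172 = 172/193.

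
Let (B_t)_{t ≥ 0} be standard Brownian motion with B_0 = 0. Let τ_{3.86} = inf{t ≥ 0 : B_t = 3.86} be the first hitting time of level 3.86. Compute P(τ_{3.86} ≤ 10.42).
P(τ_{3.86} ≤ 10.42) = 2(1 − Φ(3.86/√10.42)) = 2(1 − Φ(1.1958)) ≈ 0.2318

By the reflection principle for standard BM, P(τ_b ≤ t) = 2 · P(B_t ≥ b). Since B_t ~ N(0, t), P(B_t ≥ 3.86) = 1 − Φ(3.86/√t) = 1 − Φ(3.86/√10.42) = 1 − Φ(1.1958) ≈ 0.11589. Doubling: P(τ_{3.86} ≤ 10.42) ≈ 2 · 0.11589 = 0.23178 ≈ 0.2318.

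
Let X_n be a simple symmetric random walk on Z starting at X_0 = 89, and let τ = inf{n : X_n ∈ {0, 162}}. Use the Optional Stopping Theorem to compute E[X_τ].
E[X_τ] = 89

X_n is a martingale and τ is a bounded-mean stopping time (indeed τ is finite a.s. with bounded expectation since the walk is in a bounded region). By the OST, E[X_τ] = E[X_0] = 89. Equivalently: E[X_τ] = 162 · P(hit 162 first) + 0 · P(hit 0 first) = 162 · (89/162) = 89.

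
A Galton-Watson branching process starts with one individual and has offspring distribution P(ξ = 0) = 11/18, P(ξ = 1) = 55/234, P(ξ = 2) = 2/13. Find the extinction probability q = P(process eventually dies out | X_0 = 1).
q = 1

Mean offspring μ = 0·11/18 + 1·55/234 + 2·2/13 = 127/234 ≤ 1. For μ ≤ 1 with offspring not concentrated at 1, the Galton-Watson process goes extinct almost surely, so q = 1.
(Algebraic check: The pgf is f(s) = 11/18 + 55/234·s + 2/13·s². The extinction probability q is the smallest fixed point of f in [0, 1]. Setting s = f(s):
  2/13·s² + (55/234 − 1)·s + 11/18 = 0
  2/13·s² − (11/18 + 2/13)·s + 11/18 = 0
which factors as (s − 1)·(2/13·s − 11/18) = 0, giving roots s = 1 and s = (11/18)/(2/13) = 143/36. Since 143/36 ≥ 1, the smallest root in [0, 1] is s = 1.)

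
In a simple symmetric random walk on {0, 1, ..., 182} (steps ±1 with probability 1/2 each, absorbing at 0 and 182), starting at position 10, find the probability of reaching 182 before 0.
P(hit 182 before 0) = 10/182 = 5/91

Let u_k = P(hit 182 before 0 | start at k). Then u_0 = 0, u_182 = 1, and u_k = u_{k-1}/2 + u_{k+1}/2 for 1 ≤ k ≤ 181. This harmonic recurrence is solved by u_k = k/182, giving u_10 = 10/182 = 5/91.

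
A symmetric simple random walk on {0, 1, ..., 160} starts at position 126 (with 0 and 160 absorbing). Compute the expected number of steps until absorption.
E[τ | X_0 = 126] = 4284

Let v_k = E[τ | X_0 = k]. Boundary: v_0 = v_160 = 0. Recurrence: v_k = 1 + (v_{k-1} + v_{k+1})/2 for 1 ≤ k ≤ 159. The particular solution to v_k − (v_{k-1} + v_{k+1})/2 = 1 is v_k = −k^2. Adding homogeneous solution A + B k and matching boundaries gives v_k = k (160 − k). Substituting k = 126: v_126 = 126 · 34 = 4284.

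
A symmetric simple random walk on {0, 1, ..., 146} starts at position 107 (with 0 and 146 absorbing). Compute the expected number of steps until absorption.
E[τ | X_0 = 107] = 4173

Let v_k = E[τ | X_0 = k]. Boundary: v_0 = v_146 = 0. Recurrence: v_k = 1 + (v_{k-1} + v_{k+1})/2 for 1 ≤ k ≤ 145. The particular solution to v_k − (v_{k-1} + v_{k+1})/2 = 1 is v_k = −k^2. Adding homogeneous solution A + B k and matching boundaries gives v_k = k (146 − k). Substituting k = 107: v_107 = 107 · 39 = 4173.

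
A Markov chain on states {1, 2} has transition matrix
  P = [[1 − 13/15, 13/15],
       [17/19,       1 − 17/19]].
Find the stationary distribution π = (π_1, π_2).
π_1 = 255/502, π_2 = 247/502

Solve πP = π with π_1 + π_2 = 1. From πP = π: π_1 · (1 − 13/15) + π_2 · 17/19 = π_1 ⇒ π_2 · 17/19 = π_1 · 13/15 ⇒ π_2/π_1 = (13/15)/(17/19) = 247/255. Together with π_1 + π_2 = 1:
  π_1 = (17/19)/(13/15 + 17/19) = (17/19)/(502/285) = 255/502,
  π_2 = (13/15)/(13/15 + 17/19) = (13/15)/(502/285) = 247/502.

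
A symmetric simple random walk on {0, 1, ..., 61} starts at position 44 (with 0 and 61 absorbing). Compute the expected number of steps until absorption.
E[τ | X_0 = 44] = 748

Let v_k = E[τ | X_0 = k]. Boundary: v_0 = v_61 = 0. Recurrence: v_k = 1 + (v_{k-1} + v_{k+1})/2 for 1 ≤ k ≤ 60. The particular solution to v_k − (v_{k-1} + v_{k+1})/2 = 1 is v_k = −k^2. Adding homogeneous solution A + B k and matching boundaries gives v_k = k (61 − k). Substituting k = 44: v_44 = 44 · 17 = 748.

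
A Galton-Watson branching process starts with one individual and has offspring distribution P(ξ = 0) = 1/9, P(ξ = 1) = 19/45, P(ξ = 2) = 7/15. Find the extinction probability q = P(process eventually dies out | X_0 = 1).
q = 5/21

The pgf is f(s) = 1/9 + 19/45·s + 7/15·s². The extinction probability q is the smallest fixed point of f in [0, 1]. Setting s = f(s):
  7/15·s² + (19/45 − 1)·s + 1/9 = 0
  7/15·s² − (1/9 + 7/15)·s + 1/9 = 0
which factors as (s − 1)·(7/15·s − 1/9) = 0, giving roots s = 1 and s = (1/9)/(7/15) = 5/21.
Mean offspring μ = 19/45 + 2·7/15 = 61/45 > 1 (supercritical), so q < 1. The extinction probability is the smaller root: q = (1/9)/(7/15) = 5/21.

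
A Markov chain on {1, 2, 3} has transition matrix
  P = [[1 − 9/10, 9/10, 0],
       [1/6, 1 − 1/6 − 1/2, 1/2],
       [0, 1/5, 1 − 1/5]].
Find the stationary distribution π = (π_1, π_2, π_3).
π = (10/199, 54/199, 135/199)

This is a birth-death chain on three states, which satisfies detailed balance: π_1 · P_{12} = π_2 · P_{21} and π_2 · P_{23} = π_3 · P_{32}.
From π_1 · 9/10 = π_2 · 1/6: π_2/π_1 = (9/10)/(1/6) = 27/5.
From π_2 · 1/2 = π_3 · 1/5: π_3/π_2 = (1/2)/(1/5) = 5/2.
Take π_1 proportional to 1; then unnormalized π = (1, 27/5, 27/2). Normalize by dividing by the sum 199/10:
  π = (10/199, 54/199, 135/199).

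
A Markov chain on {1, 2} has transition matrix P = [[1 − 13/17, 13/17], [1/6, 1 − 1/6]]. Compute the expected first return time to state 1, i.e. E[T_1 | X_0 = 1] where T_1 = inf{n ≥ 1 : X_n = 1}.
E[T_1 | X_0 = 1] = 1/π_1 = 95/17

For an irreducible recurrent Markov chain with stationary distribution π, E[T_i | X_0 = i] = 1/π_i (Kac's formula). Here π_1 = (1/6)/(13/17 + 1/6) = (1/6)/(95/102) = 17/95, so E[T_1 | X_0 = 1] = 1/π_1 = (13/17 + 1/6)/(1/6) = (95/102)/(1/6) = 95/17.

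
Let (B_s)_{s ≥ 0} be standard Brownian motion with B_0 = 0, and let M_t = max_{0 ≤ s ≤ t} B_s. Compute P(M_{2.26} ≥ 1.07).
P(M_{2.26} ≥ 1.07) = 2·P(B_{2.26} ≥ 1.07) = 2(1 − Φ(1.07/√2.26)) ≈ 0.4766

By the reflection principle for Brownian motion, P(M_t ≥ a) = 2 · P(B_t ≥ a) for a ≥ 0. Since B_t ~ N(0, t), P(B_t ≥ 1.07) = 1 − Φ(1.07/√t) = 1 − Φ(1.07/√2.26) = 1 − Φ(0.7118). So
  P(M_{2.26} ≥ 1.07) = 2(1 − Φ(0.7118)) ≈ 0.4766.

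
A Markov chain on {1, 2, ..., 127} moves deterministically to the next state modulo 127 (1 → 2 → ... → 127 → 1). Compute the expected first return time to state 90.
E[T_90 | X_0 = 90] = 127

The chain cycles deterministically, so starting at state 90 it returns in exactly 127 steps. Equivalently, the stationary distribution is uniform π_j = 1/127 for every state j, so by Kac's formula E[T_90] = 1/π_90 = 127.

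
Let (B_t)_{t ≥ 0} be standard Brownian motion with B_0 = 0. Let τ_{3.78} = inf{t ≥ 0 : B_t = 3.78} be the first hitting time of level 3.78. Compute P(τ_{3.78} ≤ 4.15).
P(τ_{3.78} ≤ 4.15) = 2(1 − Φ(3.78/√4.15)) = 2(1 − Φ(1.8555)) ≈ 0.0635

By the reflection principle for standard BM, P(τ_b ≤ t) = 2 · P(B_t ≥ b). Since B_t ~ N(0, t), P(B_t ≥ 3.78) = 1 − Φ(3.78/√t) = 1 − Φ(3.78/√4.15) = 1 − Φ(1.8555) ≈ 0.03176. Doubling: P(τ_{3.78} ≤ 4.15) ≈ 2 · 0.03176 = 0.06352 ≈ 0.0635.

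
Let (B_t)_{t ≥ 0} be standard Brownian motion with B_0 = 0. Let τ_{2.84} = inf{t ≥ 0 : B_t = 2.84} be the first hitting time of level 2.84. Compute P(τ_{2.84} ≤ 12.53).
P(τ_{2.84} ≤ 12.53) = 2(1 − Φ(2.84/√12.53)) = 2(1 − Φ(0.8023)) ≈ 0.4224

By the reflection principle for standard BM, P(τ_b ≤ t) = 2 · P(B_t ≥ b). Since B_t ~ N(0, t), P(B_t ≥ 2.84) = 1 − Φ(2.84/√t) = 1 − Φ(2.84/√12.53) = 1 − Φ(0.8023) ≈ 0.21119. Doubling: P(τ_{2.84} ≤ 12.53) ≈ 2 · 0.21119 = 0.42238 ≈ 0.4224.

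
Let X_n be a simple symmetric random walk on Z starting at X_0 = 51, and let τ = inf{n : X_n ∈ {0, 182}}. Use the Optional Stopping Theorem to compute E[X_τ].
E[X_τ] = 51

X_n is a martingale and τ is a bounded-mean stopping time (indeed τ is finite a.s. with bounded expectation since the walk is in a bounded region). By the OST, E[X_τ] = E[X_0] = 51. Equivalently: E[X_τ] = 182 · P(hit 182 first) + 0 · P(hit 0 first) = 182 · (51/182) = 51.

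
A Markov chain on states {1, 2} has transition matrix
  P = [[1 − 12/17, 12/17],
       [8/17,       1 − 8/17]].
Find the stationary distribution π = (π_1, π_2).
π_1 = 2/5, π_2 = 3/5

Solve πP = π with π_1 + π_2 = 1. From πP = π: π_1 · (1 − 12/17) + π_2 · 8/17 = π_1 ⇒ π_2 · 8/17 = π_1 · 12/17 ⇒ π_2/π_1 = (12/17)/(8/17) = 3/2. Together with π_1 + π_2 = 1:
  π_1 = (8/17)/(12/17 + 8/17) = (8/17)/(20/17) = 2/5,
  π_2 = (12/17)/(12/17 + 8/17) = (12/17)/(20/17) = 3/5.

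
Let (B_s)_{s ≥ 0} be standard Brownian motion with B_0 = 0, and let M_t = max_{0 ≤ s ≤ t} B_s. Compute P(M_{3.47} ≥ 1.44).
P(M_{3.47} ≥ 1.44) = 2·P(B_{3.47} ≥ 1.44) = 2(1 − Φ(1.44/√3.47)) ≈ 0.4395

By the reflection principle for Brownian motion, P(M_t ≥ a) = 2 · P(B_t ≥ a) for a ≥ 0. Since B_t ~ N(0, t), P(B_t ≥ 1.44) = 1 − Φ(1.44/√t) = 1 − Φ(1.44/√3.47) = 1 − Φ(0.7730). So
  P(M_{3.47} ≥ 1.44) = 2(1 − Φ(0.7730)) ≈ 0.4395.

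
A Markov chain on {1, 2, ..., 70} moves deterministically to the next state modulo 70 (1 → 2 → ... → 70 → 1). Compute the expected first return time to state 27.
E[T_27 | X_0 = 27] = 70

The chain cycles deterministically, so starting at state 27 it returns in exactly 70 steps. Equivalently, the stationary distribution is uniform π_j = 1/70 for every state j, so by Kac's formula E[T_27] = 1/π_27 = 70.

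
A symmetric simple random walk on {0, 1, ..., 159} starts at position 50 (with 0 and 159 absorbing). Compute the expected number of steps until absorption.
E[τ | X_0 = 50] = 5450

Let v_k = E[τ | X_0 = k]. Boundary: v_0 = v_159 = 0. Recurrence: v_k = 1 + (v_{k-1} + v_{k+1})/2 for 1 ≤ k ≤ 158. The particular solution to v_k − (v_{k-1} + v_{k+1})/2 = 1 is v_k = −k^2. Adding homogeneous solution A + B k and matching boundaries gives v_k = k (159 − k). Substituting k = 50: v_50 = 50 · 109 = 5450.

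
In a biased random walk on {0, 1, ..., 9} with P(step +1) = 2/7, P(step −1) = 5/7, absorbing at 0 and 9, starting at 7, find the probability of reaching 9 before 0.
P(hit 9 before 0) = (1 − (5/2)^7) / (1 − (5/2)^9) = 103996/650871

Let u_k denote P(reach 9 before 0 | start at k). Boundary: u_0 = 0, u_9 = 1. Recurrence: u_k = 2/7·u_{k+1} + 5/7·u_{k-1} for 1 ≤ k ≤ 8. Try u_k = A + B·r^k with r = q/p = (5/7)/(2/7) = 5/2. Substitution satisfies the recurrence; boundary conditions give:
  u_k = (1 − r^k) / (1 − r^N) = (1 − (5/2)^7) / (1 − (5/2)^9) = 103996/650871.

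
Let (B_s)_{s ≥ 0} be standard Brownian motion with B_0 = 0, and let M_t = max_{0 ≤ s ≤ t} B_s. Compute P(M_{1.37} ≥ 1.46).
P(M_{1.37} ≥ 1.46) = 2·P(B_{1.37} ≥ 1.46) = 2(1 − Φ(1.46/√1.37)) ≈ 0.2123

By the reflection principle for Brownian motion, P(M_t ≥ a) = 2 · P(B_t ≥ a) for a ≥ 0. Since B_t ~ N(0, t), P(B_t ≥ 1.46) = 1 − Φ(1.46/√t) = 1 − Φ(1.46/√1.37) = 1 − Φ(1.2474). So
  P(M_{1.37} ≥ 1.46) = 2(1 − Φ(1.2474)) ≈ 0.2123.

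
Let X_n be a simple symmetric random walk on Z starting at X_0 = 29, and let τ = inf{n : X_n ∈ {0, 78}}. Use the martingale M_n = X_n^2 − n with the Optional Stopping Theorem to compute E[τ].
E[τ] = 1421

M_n = X_n^2 − n is a martingale (since E[X_{n+1}^2 | F_n] = X_n^2 + 1). By OST (τ has finite mean in a bounded region), E[M_τ] = E[M_0] = X_0^2 − 0 = 29^2 = 841. Also E[M_τ] = E[X_τ^2] − E[τ]. The walk exits at 0 or 78, with P(hit 78 first) = 29/78, so E[X_τ^2] = 78^2 · 29/78 + 0 = 2262. Thus E[τ] = E[X_τ^2] − E[M_τ] = 2262 − 841 = 1421 = 29(78 − 29) = 1421.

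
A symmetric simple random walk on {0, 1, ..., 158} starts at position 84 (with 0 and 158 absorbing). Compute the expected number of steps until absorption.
E[τ | X_0 = 84] = 6216

Let v_k = E[τ | X_0 = k]. Boundary: v_0 = v_158 = 0. Recurrence: v_k = 1 + (v_{k-1} + v_{k+1})/2 for 1 ≤ k ≤ 157. The particular solution to v_k − (v_{k-1} + v_{k+1})/2 = 1 is v_k = −k^2. Adding homogeneous solution A + B k and matching boundaries gives v_k = k (158 − k). Substituting k = 84: v_84 = 84 · 74 = 6216.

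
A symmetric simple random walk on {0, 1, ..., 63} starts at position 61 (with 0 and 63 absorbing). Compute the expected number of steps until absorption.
E[τ | X_0 = 61] = 122

Let v_k = E[τ | X_0 = k]. Boundary: v_0 = v_63 = 0. Recurrence: v_k = 1 + (v_{k-1} + v_{k+1})/2 for 1 ≤ k ≤ 62. The particular solution to v_k − (v_{k-1} + v_{k+1})/2 = 1 is v_k = −k^2. Adding homogeneous solution A + B k and matching boundaries gives v_k = k (63 − k). Substituting k = 61: v_61 = 61 · 2 = 122.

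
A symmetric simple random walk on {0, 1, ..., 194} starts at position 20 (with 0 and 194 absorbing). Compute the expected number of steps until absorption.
E[τ | X_0 = 20] = 3480

Let v_k = E[τ | X_0 = k]. Boundary: v_0 = v_194 = 0. Recurrence: v_k = 1 + (v_{k-1} + v_{k+1})/2 for 1 ≤ k ≤ 193. The particular solution to v_k − (v_{k-1} + v_{k+1})/2 = 1 is v_k = −k^2. Adding homogeneous solution A + B k and matching boundaries gives v_k = k (194 − k). Substituting k = 20: v_20 = 20 · 174 = 3480.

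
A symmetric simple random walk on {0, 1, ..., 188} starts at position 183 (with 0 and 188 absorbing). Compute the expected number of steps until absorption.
E[τ | X_0 = 183] = 915

Let v_k = E[τ | X_0 = k]. Boundary: v_0 = v_188 = 0. Recurrence: v_k = 1 + (v_{k-1} + v_{k+1})/2 for 1 ≤ k ≤ 187. The particular solution to v_k − (v_{k-1} + v_{k+1})/2 = 1 is v_k = −k^2. Adding homogeneous solution A + B k and matching boundaries gives v_k = k (188 − k). Substituting k = 183: v_183 = 183 · 5 = 915.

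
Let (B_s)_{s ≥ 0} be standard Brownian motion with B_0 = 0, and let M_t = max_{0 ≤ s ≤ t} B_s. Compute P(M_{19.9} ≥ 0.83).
P(M_{19.9} ≥ 0.83) = 2·P(B_{19.9} ≥ 0.83) = 2(1 − Φ(0.83/√19.9)) ≈ 0.8524

By the reflection principle for Brownian motion, P(M_t ≥ a) = 2 · P(B_t ≥ a) for a ≥ 0. Since B_t ~ N(0, t), P(B_t ≥ 0.83) = 1 − Φ(0.83/√t) = 1 − Φ(0.83/√19.9) = 1 − Φ(0.1861). So
  P(M_{19.9} ≥ 0.83) = 2(1 − Φ(0.1861)) ≈ 0.8524.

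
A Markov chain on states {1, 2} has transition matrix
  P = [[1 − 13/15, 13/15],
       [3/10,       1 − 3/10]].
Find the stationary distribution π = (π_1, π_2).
π_1 = 9/35, π_2 = 26/35

Solve πP = π with π_1 + π_2 = 1. From πP = π: π_1 · (1 − 13/15) + π_2 · 3/10 = π_1 ⇒ π_2 · 3/10 = π_1 · 13/15 ⇒ π_2/π_1 = (13/15)/(3/10) = 26/9. Together with π_1 + π_2 = 1:
  π_1 = (3/10)/(13/15 + 3/10) = (3/10)/(7/6) = 9/35,
  π_2 = (13/15)/(13/15 + 3/10) = (13/15)/(7/6) = 26/35.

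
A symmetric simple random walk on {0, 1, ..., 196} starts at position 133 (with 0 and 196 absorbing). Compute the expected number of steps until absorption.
E[τ | X_0 = 133] = 8379

Let v_k = E[τ | X_0 = k]. Boundary: v_0 = v_196 = 0. Recurrence: v_k = 1 + (v_{k-1} + v_{k+1})/2 for 1 ≤ k ≤ 195. The particular solution to v_k − (v_{k-1} + v_{k+1})/2 = 1 is v_k = −k^2. Adding homogeneous solution A + B k and matching boundaries gives v_k = k (196 − k). Substituting k = 133: v_133 = 133 · 63 = 8379.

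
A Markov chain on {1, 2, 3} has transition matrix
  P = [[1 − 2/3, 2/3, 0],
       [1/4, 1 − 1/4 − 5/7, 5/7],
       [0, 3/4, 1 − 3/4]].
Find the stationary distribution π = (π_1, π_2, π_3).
π = (63/391, 168/391, 160/391)

This is a birth-death chain on three states, which satisfies detailed balance: π_1 · P_{12} = π_2 · P_{21} and π_2 · P_{23} = π_3 · P_{32}.
From π_1 · 2/3 = π_2 · 1/4: π_2/π_1 = (2/3)/(1/4) = 8/3.
From π_2 · 5/7 = π_3 · 3/4: π_3/π_2 = (5/7)/(3/4) = 20/21.
Take π_1 proportional to 1; then unnormalized π = (1, 8/3, 160/63). Normalize by dividing by the sum 391/63:
  π = (63/391, 168/391, 160/391).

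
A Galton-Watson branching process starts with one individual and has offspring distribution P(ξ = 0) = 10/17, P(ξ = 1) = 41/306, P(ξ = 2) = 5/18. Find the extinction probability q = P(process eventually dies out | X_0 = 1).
q = 1

Mean offspring μ = 0·10/17 + 1·41/306 + 2·5/18 = 211/306 ≤ 1. For μ ≤ 1 with offspring not concentrated at 1, the Galton-Watson process goes extinct almost surely, so q = 1.
(Algebraic check: The pgf is f(s) = 10/17 + 41/306·s + 5/18·s². The extinction probability q is the smallest fixed point of f in [0, 1]. Setting s = f(s):
  5/18·s² + (41/306 − 1)·s + 10/17 = 0
  5/18·s² − (10/17 + 5/18)·s + 10/17 = 0
which factors as (s − 1)·(5/18·s − 10/17) = 0, giving roots s = 1 and s = (10/17)/(5/18) = 36/17. Since 36/17 ≥ 1, the smallest root in [0, 1] is s = 1.)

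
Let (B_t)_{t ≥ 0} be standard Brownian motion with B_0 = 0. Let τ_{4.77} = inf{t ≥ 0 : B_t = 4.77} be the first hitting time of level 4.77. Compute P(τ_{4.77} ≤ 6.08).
P(τ_{4.77} ≤ 6.08) = 2(1 − Φ(4.77/√6.08)) = 2(1 − Φ(1.9345)) ≈ 0.0531

By the reflection principle for standard BM, P(τ_b ≤ t) = 2 · P(B_t ≥ b). Since B_t ~ N(0, t), P(B_t ≥ 4.77) = 1 − Φ(4.77/√t) = 1 − Φ(4.77/√6.08) = 1 − Φ(1.9345) ≈ 0.02653. Doubling: P(τ_{4.77} ≤ 6.08) ≈ 2 · 0.02653 = 0.05306 ≈ 0.0531.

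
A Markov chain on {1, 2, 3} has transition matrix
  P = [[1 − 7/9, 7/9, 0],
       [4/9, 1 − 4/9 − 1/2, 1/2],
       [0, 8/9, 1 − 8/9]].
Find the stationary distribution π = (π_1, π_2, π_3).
π = (64/239, 112/239, 63/239)

This is a birth-death chain on three states, which satisfies detailed balance: π_1 · P_{12} = π_2 · P_{21} and π_2 · P_{23} = π_3 · P_{32}.
From π_1 · 7/9 = π_2 · 4/9: π_2/π_1 = (7/9)/(4/9) = 7/4.
From π_2 · 1/2 = π_3 · 8/9: π_3/π_2 = (1/2)/(8/9) = 9/16.
Take π_1 proportional to 1; then unnormalized π = (1, 7/4, 63/64). Normalize by dividing by the sum 239/64:
  π = (64/239, 112/239, 63/239).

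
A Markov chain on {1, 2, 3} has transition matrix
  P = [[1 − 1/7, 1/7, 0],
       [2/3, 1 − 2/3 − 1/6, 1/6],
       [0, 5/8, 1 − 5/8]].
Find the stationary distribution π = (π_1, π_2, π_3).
π = (70/89, 15/89, 4/89)

This is a birth-death chain on three states, which satisfies detailed balance: π_1 · P_{12} = π_2 · P_{21} and π_2 · P_{23} = π_3 · P_{32}.
From π_1 · 1/7 = π_2 · 2/3: π_2/π_1 = (1/7)/(2/3) = 3/14.
From π_2 · 1/6 = π_3 · 5/8: π_3/π_2 = (1/6)/(5/8) = 4/15.
Take π_1 proportional to 1; then unnormalized π = (1, 3/14, 2/35). Normalize by dividing by the sum 89/70:
  π = (70/89, 15/89, 4/89).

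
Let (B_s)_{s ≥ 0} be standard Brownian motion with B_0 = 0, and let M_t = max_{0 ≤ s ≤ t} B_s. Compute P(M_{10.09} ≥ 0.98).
P(M_{10.09} ≥ 0.98) = 2·P(B_{10.09} ≥ 0.98) = 2(1 − Φ(0.98/√10.09)) ≈ 0.7577

By the reflection principle for Brownian motion, P(M_t ≥ a) = 2 · P(B_t ≥ a) for a ≥ 0. Since B_t ~ N(0, t), P(B_t ≥ 0.98) = 1 − Φ(0.98/√t) = 1 − Φ(0.98/√10.09) = 1 − Φ(0.3085). So
  P(M_{10.09} ≥ 0.98) = 2(1 − Φ(0.3085)) ≈ 0.7577.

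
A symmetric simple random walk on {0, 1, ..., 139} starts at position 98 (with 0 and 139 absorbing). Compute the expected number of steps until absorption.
E[τ | X_0 = 98] = 4018

Let v_k = E[τ | X_0 = k]. Boundary: v_0 = v_139 = 0. Recurrence: v_k = 1 + (v_{k-1} + v_{k+1})/2 for 1 ≤ k ≤ 138. The particular solution to v_k − (v_{k-1} + v_{k+1})/2 = 1 is v_k = −k^2. Adding homogeneous solution A + B k and matching boundaries gives v_k = k (139 − k). Substituting k = 98: v_98 = 98 · 41 = 4018.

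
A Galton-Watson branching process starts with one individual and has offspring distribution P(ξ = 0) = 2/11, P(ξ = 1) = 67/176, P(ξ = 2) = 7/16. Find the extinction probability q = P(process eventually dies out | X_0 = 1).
q = 32/77

The pgf is f(s) = 2/11 + 67/176·s + 7/16·s². The extinction probability q is the smallest fixed point of f in [0, 1]. Setting s = f(s):
  7/16·s² + (67/176 − 1)·s + 2/11 = 0
  7/16·s² − (2/11 + 7/16)·s + 2/11 = 0
which factors as (s − 1)·(7/16·s − 2/11) = 0, giving roots s = 1 and s = (2/11)/(7/16) = 32/77.
Mean offspring μ = 67/176 + 2·7/16 = 221/176 > 1 (supercritical), so q < 1. The extinction probability is the smaller root: q = (2/11)/(7/16) = 32/77.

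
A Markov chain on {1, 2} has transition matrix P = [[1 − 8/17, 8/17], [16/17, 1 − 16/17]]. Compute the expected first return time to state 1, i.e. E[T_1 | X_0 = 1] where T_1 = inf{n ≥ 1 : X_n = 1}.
E[T_1 | X_0 = 1] = 1/π_1 = 3/2

For an irreducible recurrent Markov chain with stationary distribution π, E[T_i | X_0 = i] = 1/π_i (Kac's formula). Here π_1 = (16/17)/(8/17 + 16/17) = (16/17)/(24/17) = 2/3, so E[T_1 | X_0 = 1] = 1/π_1 = (8/17 + 16/17)/(16/17) = (24/17)/(16/17) = 3/2.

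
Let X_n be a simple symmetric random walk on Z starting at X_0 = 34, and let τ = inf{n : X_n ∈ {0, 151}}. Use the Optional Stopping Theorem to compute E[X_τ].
E[X_τ] = 34

X_n is a martingale and τ is a bounded-mean stopping time (indeed τ is finite a.s. with bounded expectation since the walk is in a bounded region). By the OST, E[X_τ] = E[X_0] = 34. Equivalently: E[X_τ] = 151 · P(hit 151 first) + 0 · P(hit 0 first) = 151 · (34/151) = 34.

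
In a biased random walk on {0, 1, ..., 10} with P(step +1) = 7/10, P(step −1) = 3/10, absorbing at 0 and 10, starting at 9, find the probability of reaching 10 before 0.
P(hit 10 before 0) = (1 − (3/7)^9) / (1 − (3/7)^10) = 70584367/70604050

Let u_k denote P(reach 10 before 0 | start at k). Boundary: u_0 = 0, u_10 = 1. Recurrence: u_k = 7/10·u_{k+1} + 3/10·u_{k-1} for 1 ≤ k ≤ 9. Try u_k = A + B·r^k with r = q/p = (3/10)/(7/10) = 3/7. Substitution satisfies the recurrence; boundary conditions give:
  u_k = (1 − r^k) / (1 − r^N) = (1 − (3/7)^9) / (1 − (3/7)^10) = 70584367/70604050.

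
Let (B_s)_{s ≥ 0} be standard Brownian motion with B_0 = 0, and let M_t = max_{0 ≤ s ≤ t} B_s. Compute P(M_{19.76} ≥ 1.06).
P(M_{19.76} ≥ 1.06) = 2·P(B_{19.76} ≥ 1.06) = 2(1 − Φ(1.06/√19.76)) ≈ 0.8115

By the reflection principle for Brownian motion, P(M_t ≥ a) = 2 · P(B_t ≥ a) for a ≥ 0. Since B_t ~ N(0, t), P(B_t ≥ 1.06) = 1 − Φ(1.06/√t) = 1 − Φ(1.06/√19.76) = 1 − Φ(0.2385). So
  P(M_{19.76} ≥ 1.06) = 2(1 − Φ(0.2385)) ≈ 0.8115.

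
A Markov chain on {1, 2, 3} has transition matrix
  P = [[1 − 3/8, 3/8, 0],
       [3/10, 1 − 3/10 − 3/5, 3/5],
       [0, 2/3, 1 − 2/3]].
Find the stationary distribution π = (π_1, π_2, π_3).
π = (8/27, 10/27, 1/3)

This is a birth-death chain on three states, which satisfies detailed balance: π_1 · P_{12} = π_2 · P_{21} and π_2 · P_{23} = π_3 · P_{32}.
From π_1 · 3/8 = π_2 · 3/10: π_2/π_1 = (3/8)/(3/10) = 5/4.
From π_2 · 3/5 = π_3 · 2/3: π_3/π_2 = (3/5)/(2/3) = 9/10.
Take π_1 proportional to 1; then unnormalized π = (1, 5/4, 9/8). Normalize by dividing by the sum 27/8:
  π = (8/27, 10/27, 1/3).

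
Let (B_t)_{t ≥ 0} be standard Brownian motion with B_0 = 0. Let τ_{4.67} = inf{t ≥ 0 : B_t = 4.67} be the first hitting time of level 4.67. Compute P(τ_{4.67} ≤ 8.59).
P(τ_{4.67} ≤ 8.59) = 2(1 − Φ(4.67/√8.59)) = 2(1 − Φ(1.5934)) ≈ 0.1111

By the reflection principle for standard BM, P(τ_b ≤ t) = 2 · P(B_t ≥ b). Since B_t ~ N(0, t), P(B_t ≥ 4.67) = 1 − Φ(4.67/√t) = 1 − Φ(4.67/√8.59) = 1 − Φ(1.5934) ≈ 0.05554. Doubling: P(τ_{4.67} ≤ 8.59) ≈ 2 · 0.05554 = 0.11108 ≈ 0.1111.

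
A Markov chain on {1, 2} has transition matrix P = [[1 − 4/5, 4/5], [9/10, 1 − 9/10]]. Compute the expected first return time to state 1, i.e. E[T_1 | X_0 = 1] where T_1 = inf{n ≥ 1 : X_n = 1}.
E[T_1 | X_0 = 1] = 1/π_1 = 17/9

For an irreducible recurrent Markov chain with stationary distribution π, E[T_i | X_0 = i] = 1/π_i (Kac's formula). Here π_1 = (9/10)/(4/5 + 9/10) = (9/10)/(17/10) = 9/17, so E[T_1 | X_0 = 1] = 1/π_1 = (4/5 + 9/10)/(9/10) = (17/10)/(9/10) = 17/9.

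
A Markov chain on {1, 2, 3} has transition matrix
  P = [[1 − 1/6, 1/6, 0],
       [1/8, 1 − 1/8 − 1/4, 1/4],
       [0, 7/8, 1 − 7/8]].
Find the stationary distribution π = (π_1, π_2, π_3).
π = (7/19, 28/57, 8/57)

This is a birth-death chain on three states, which satisfies detailed balance: π_1 · P_{12} = π_2 · P_{21} and π_2 · P_{23} = π_3 · P_{32}.
From π_1 · 1/6 = π_2 · 1/8: π_2/π_1 = (1/6)/(1/8) = 4/3.
From π_2 · 1/4 = π_3 · 7/8: π_3/π_2 = (1/4)/(7/8) = 2/7.
Take π_1 proportional to 1; then unnormalized π = (1, 4/3, 8/21). Normalize by dividing by the sum 19/7:
  π = (7/19, 28/57, 8/57).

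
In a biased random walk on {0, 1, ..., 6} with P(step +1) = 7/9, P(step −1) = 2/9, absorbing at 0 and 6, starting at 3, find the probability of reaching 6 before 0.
P(hit 6 before 0) = (1 − (2/7)^3) / (1 − (2/7)^6) = 343/351

Let u_k denote P(reach 6 before 0 | start at k). Boundary: u_0 = 0, u_6 = 1. Recurrence: u_k = 7/9·u_{k+1} + 2/9·u_{k-1} for 1 ≤ k ≤ 5. Try u_k = A + B·r^k with r = q/p = (2/9)/(7/9) = 2/7. Substitution satisfies the recurrence; boundary conditions give:
  u_k = (1 − r^k) / (1 − r^N) = (1 − (2/7)^3) / (1 − (2/7)^6) = 343/351.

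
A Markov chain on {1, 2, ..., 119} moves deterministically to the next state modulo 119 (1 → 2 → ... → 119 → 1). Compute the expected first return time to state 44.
E[T_44 | X_0 = 44] = 119

The chain cycles deterministically, so starting at state 44 it returns in exactly 119 steps. Equivalently, the stationary distribution is uniform π_j = 1/119 for every state j, so by Kac's formula E[T_44] = 1/π_44 = 119.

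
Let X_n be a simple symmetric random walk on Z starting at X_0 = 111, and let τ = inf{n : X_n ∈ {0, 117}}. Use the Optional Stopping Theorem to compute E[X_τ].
E[X_τ] = 111

X_n is a martingale and τ is a bounded-mean stopping time (indeed τ is finite a.s. with bounded expectation since the walk is in a bounded region). By the OST, E[X_τ] = E[X_0] = 111. Equivalently: E[X_τ] = 117 · P(hit 117 first) + 0 · P(hit 0 first) = 117 · (111/117) = 111.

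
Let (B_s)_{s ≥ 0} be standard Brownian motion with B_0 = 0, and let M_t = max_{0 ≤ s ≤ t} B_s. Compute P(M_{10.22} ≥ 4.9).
P(M_{10.22} ≥ 4.9) = 2·P(B_{10.22} ≥ 4.9) = 2(1 − Φ(4.9/√10.22)) ≈ 0.1253

By the reflection principle for Brownian motion, P(M_t ≥ a) = 2 · P(B_t ≥ a) for a ≥ 0. Since B_t ~ N(0, t), P(B_t ≥ 4.9) = 1 − Φ(4.9/√t) = 1 − Φ(4.9/√10.22) = 1 − Φ(1.5327). So
  P(M_{10.22} ≥ 4.9) = 2(1 − Φ(1.5327)) ≈ 0.1253.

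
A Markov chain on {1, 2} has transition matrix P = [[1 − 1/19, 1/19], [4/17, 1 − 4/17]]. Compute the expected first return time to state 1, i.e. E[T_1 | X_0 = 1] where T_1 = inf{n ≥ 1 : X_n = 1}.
E[T_1 | X_0 = 1] = 1/π_1 = 93/76

For an irreducible recurrent Markov chain with stationary distribution π, E[T_i | X_0 = i] = 1/π_i (Kac's formula). Here π_1 = (4/17)/(1/19 + 4/17) = (4/17)/(93/323) = 76/93, so E[T_1 | X_0 = 1] = 1/π_1 = (1/19 + 4/17)/(4/17) = (93/323)/(4/17) = 93/76.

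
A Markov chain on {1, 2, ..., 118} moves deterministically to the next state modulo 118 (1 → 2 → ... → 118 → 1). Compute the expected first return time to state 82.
E[T_82 | X_0 = 82] = 118

The chain cycles deterministically, so starting at state 82 it returns in exactly 118 steps. Equivalently, the stationary distribution is uniform π_j = 1/118 for every state j, so by Kac's formula E[T_82] = 1/π_82 = 118.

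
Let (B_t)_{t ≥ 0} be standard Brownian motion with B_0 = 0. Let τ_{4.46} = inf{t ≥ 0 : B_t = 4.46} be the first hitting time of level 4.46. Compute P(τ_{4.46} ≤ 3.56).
P(τ_{4.46} ≤ 3.56) = 2(1 − Φ(4.46/√3.56)) = 2(1 − Φ(2.3638)) ≈ 0.0181

By the reflection principle for standard BM, P(τ_b ≤ t) = 2 · P(B_t ≥ b). Since B_t ~ N(0, t), P(B_t ≥ 4.46) = 1 − Φ(4.46/√t) = 1 − Φ(4.46/√3.56) = 1 − Φ(2.3638) ≈ 0.00904. Doubling: P(τ_{4.46} ≤ 3.56) ≈ 2 · 0.00904 = 0.01808 ≈ 0.0181.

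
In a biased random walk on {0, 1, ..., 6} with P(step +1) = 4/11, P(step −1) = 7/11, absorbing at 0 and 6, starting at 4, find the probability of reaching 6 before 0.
P(hit 6 before 0) = (1 − (7/4)^4) / (1 − (7/4)^6) = 1040/3441

Let u_k denote P(reach 6 before 0 | start at k). Boundary: u_0 = 0, u_6 = 1. Recurrence: u_k = 4/11·u_{k+1} + 7/11·u_{k-1} for 1 ≤ k ≤ 5. Try u_k = A + B·r^k with r = q/p = (7/11)/(4/11) = 7/4. Substitution satisfies the recurrence; boundary conditions give:
  u_k = (1 − r^k) / (1 − r^N) = (1 − (7/4)^4) / (1 − (7/4)^6) = 1040/3441.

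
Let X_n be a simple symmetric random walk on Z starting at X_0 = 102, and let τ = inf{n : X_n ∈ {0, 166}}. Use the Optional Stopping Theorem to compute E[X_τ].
E[X_τ] = 102

X_n is a martingale and τ is a bounded-mean stopping time (indeed τ is finite a.s. with bounded expectation since the walk is in a bounded region). By the OST, E[X_τ] = E[X_0] = 102. Equivalently: E[X_τ] = 166 · P(hit 166 first) + 0 · P(hit 0 first) = 166 · (102/166) = 102.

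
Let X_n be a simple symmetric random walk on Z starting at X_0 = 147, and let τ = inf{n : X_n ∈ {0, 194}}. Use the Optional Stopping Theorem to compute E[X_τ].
E[X_τ] = 147

X_n is a martingale and τ is a bounded-mean stopping time (indeed τ is finite a.s. with bounded expectation since the walk is in a bounded region). By the OST, E[X_τ] = E[X_0] = 147. Equivalently: E[X_τ] = 194 · P(hit 194 first) + 0 · P(hit 0 first) = 194 · (147/194) = 147.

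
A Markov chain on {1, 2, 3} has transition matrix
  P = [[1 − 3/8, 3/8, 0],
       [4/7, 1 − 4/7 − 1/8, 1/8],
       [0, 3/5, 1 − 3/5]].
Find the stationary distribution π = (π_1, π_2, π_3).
π = (256/459, 56/153, 35/459)

This is a birth-death chain on three states, which satisfies detailed balance: π_1 · P_{12} = π_2 · P_{21} and π_2 · P_{23} = π_3 · P_{32}.
From π_1 · 3/8 = π_2 · 4/7: π_2/π_1 = (3/8)/(4/7) = 21/32.
From π_2 · 1/8 = π_3 · 3/5: π_3/π_2 = (1/8)/(3/5) = 5/24.
Take π_1 proportional to 1; then unnormalized π = (1, 21/32, 35/256). Normalize by dividing by the sum 459/256:
  π = (256/459, 56/153, 35/459).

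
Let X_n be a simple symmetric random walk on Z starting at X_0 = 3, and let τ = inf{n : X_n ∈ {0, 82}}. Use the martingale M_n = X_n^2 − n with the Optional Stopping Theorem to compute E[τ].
E[τ] = 237

M_n = X_n^2 − n is a martingale (since E[X_{n+1}^2 | F_n] = X_n^2 + 1). By OST (τ has finite mean in a bounded region), E[M_τ] = E[M_0] = X_0^2 − 0 = 3^2 = 9. Also E[M_τ] = E[X_τ^2] − E[τ]. The walk exits at 0 or 82, with P(hit 82 first) = 3/82, so E[X_τ^2] = 82^2 · 3/82 + 0 = 246. Thus E[τ] = E[X_τ^2] − E[M_τ] = 246 − 9 = 237 = 3(82 − 3) = 237.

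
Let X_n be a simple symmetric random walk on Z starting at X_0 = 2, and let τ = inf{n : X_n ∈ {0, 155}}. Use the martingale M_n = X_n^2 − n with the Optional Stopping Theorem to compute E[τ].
E[τ] = 306

M_n = X_n^2 − n is a martingale (since E[X_{n+1}^2 | F_n] = X_n^2 + 1). By OST (τ has finite mean in a bounded region), E[M_τ] = E[M_0] = X_0^2 − 0 = 2^2 = 4. Also E[M_τ] = E[X_τ^2] − E[τ]. The walk exits at 0 or 155, with P(hit 155 first) = 2/155, so E[X_τ^2] = 155^2 · 2/155 + 0 = 310. Thus E[τ] = E[X_τ^2] − E[M_τ] = 310 − 4 = 306 = 2(155 − 2) = 306.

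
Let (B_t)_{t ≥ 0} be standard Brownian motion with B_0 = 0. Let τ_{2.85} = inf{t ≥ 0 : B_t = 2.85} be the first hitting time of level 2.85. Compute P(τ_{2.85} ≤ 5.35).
P(τ_{2.85} ≤ 5.35) = 2(1 − Φ(2.85/√5.35)) = 2(1 − Φ(1.2322)) ≈ 0.2179

By the reflection principle for standard BM, P(τ_b ≤ t) = 2 · P(B_t ≥ b). Since B_t ~ N(0, t), P(B_t ≥ 2.85) = 1 − Φ(2.85/√t) = 1 − Φ(2.85/√5.35) = 1 − Φ(1.2322) ≈ 0.10894. Doubling: P(τ_{2.85} ≤ 5.35) ≈ 2 · 0.10894 = 0.21788 ≈ 0.2179.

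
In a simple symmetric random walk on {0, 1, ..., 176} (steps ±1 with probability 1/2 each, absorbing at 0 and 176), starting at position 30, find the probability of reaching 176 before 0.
P(hit 176 before 0) = 30/176 = 15/88

Let u_k = P(hit 176 before 0 | start at k). Then u_0 = 0, u_176 = 1, and u_k = u_{k-1}/2 + u_{k+1}/2 for 1 ≤ k ≤ 175. This harmonic recurrence is solved by u_k = k/176, giving u_30 = 30/176 = 15/88.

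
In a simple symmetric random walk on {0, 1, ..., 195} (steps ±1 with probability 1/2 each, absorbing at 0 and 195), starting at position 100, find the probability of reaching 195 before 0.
P(hit 195 before 0) = 100/195 = 20/39

Let u_k = P(hit 195 before 0 | start at k). Then u_0 = 0, u_195 = 1, and u_k = u_{k-1}/2 + u_{k+1}/2 for 1 ≤ k ≤ 194. This harmonic recurrence is solved by u_k = k/195, giving u_100 = 100/195 = 20/39.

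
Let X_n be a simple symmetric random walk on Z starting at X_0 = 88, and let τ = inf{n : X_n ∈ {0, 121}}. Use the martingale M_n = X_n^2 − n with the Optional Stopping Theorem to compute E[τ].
E[τ] = 2904

M_n = X_n^2 − n is a martingale (since E[X_{n+1}^2 | F_n] = X_n^2 + 1). By OST (τ has finite mean in a bounded region), E[M_τ] = E[M_0] = X_0^2 − 0 = 88^2 = 7744. Also E[M_τ] = E[X_τ^2] − E[τ]. The walk exits at 0 or 121, with P(hit 121 first) = 88/121, so E[X_τ^2] = 121^2 · 88/121 + 0 = 10648. Thus E[τ] = E[X_τ^2] − E[M_τ] = 10648 − 7744 = 2904 = 88(121 − 88) = 2904.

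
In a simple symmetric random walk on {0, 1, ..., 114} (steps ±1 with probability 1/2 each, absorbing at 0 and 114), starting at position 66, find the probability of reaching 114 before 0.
P(hit 114 before 0) = 66/114 = 11/19

Let u_k = P(hit 114 before 0 | start at k). Then u_0 = 0, u_114 = 1, and u_k = u_{k-1}/2 + u_{k+1}/2 for 1 ≤ k ≤ 113. This harmonic recurrence is solved by u_k = k/114, giving u_66 = 66/114 = 11/19.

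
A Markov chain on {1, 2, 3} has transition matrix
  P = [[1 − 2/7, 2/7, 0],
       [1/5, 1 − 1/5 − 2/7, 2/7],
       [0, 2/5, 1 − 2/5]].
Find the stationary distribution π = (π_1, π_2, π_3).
π = (49/169, 70/169, 50/169)

This is a birth-death chain on three states, which satisfies detailed balance: π_1 · P_{12} = π_2 · P_{21} and π_2 · P_{23} = π_3 · P_{32}.
From π_1 · 2/7 = π_2 · 1/5: π_2/π_1 = (2/7)/(1/5) = 10/7.
From π_2 · 2/7 = π_3 · 2/5: π_3/π_2 = (2/7)/(2/5) = 5/7.
Take π_1 proportional to 1; then unnormalized π = (1, 10/7, 50/49). Normalize by dividing by the sum 169/49:
  π = (49/169, 70/169, 50/169).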